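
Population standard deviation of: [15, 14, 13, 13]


Mean = 55/4
  (15-55/4)²=25/16
  (14-55/4)²=1/16
  (13-55/4)²=9/16
  (13-55/4)²=9/16
Σ(x-μ)² = 11/4
σ² = (11/4)/4 = 11/16

σ = √(11/16) ≈ 0.8292


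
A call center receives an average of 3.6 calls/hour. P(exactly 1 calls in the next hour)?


Poisson(λ=3.6): P(X=1) = e^(-λ)×λ^k/k!
= e^(-3.6) × 3.6^1 / 1!
≈ 0.02732372245 × 3.6 / 1 ≈ 0.098365

P(X=1) ≈ 0.098365 ≈ 9.84%


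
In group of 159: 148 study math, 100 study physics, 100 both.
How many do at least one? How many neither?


|A∪B| = 148+100-100 = 148
Neither = 159-148 = 11

At least one: 148; Neither: 11


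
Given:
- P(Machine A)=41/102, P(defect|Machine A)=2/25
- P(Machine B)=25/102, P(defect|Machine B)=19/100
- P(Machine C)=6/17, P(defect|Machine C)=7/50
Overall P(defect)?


P(B) = Σ P(B|Aᵢ)×P(Aᵢ)
  2/25×41/102 = 41/1275
  19/100×25/102 = 19/408
  7/50×6/17 = 21/425
Sum = 1307/10200

P(defect) = 1307/10200 ≈ 12.81%


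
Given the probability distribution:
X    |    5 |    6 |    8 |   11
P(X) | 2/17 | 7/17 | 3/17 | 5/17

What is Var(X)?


E[X] = 131/17
E[X²] = 1099/17
Var(X) = E[X²] - (E[X])² = 1099/17 - 17161/289 = 1522/289

Var(X) = 1522/289 ≈ 5.2664


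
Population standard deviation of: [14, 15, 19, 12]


Mean = 60/4 = 15
  (14-15)²=1
  (15-15)²=0
  (19-15)²=16
  (12-15)²=9
Σ(x-μ)² = 26
σ² = 26/4 = 13/2

σ = √(13/2) ≈ 2.5495


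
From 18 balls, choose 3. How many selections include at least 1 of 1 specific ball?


Complement: C(18,3) - C(17,3) = 816 - 680 = 136

136


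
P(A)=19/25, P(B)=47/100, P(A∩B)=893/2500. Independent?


P(A)×P(B) = 893/2500
P(A∩B) = 893/2500
Equal ✓ → Independent

Yes, independent


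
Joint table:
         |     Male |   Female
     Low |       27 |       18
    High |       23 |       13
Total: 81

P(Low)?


P(Low) = (27+18)/81 = 45/81 = 5/9

P(Low) = 5/9 ≈ 55.56%


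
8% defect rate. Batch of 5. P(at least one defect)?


P(all good) = (23/25)^5 = 6436343/9765625
P(≥1 defect) = 3329282/9765625

P = 3329282/9765625 ≈ 34.09%


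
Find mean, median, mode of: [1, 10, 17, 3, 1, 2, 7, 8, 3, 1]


Sorted: [1, 1, 1, 2, 3, 3, 7, 8, 10, 17]
Mean = 53/10
Median = 3
Freq: {1: 3, 10: 1, 17: 1, 3: 2, 2: 1, 7: 1, 8: 1}
Mode: [1]

Mean=53/10, Median=3, Mode=1


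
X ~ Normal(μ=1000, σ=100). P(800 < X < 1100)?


z₁=(800-1000)/100=-2.0, z₂=(1100-1000)/100=1.0
P = Φ(1.0) - Φ(-2.0) = 0.841345 - 0.022750 = 0.818595 ≈ 0.8186

P(800 < X < 1100) ≈ 0.8186


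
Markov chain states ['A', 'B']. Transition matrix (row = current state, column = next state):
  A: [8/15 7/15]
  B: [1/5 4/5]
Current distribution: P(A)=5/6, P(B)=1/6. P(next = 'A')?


P(next=A) = Σᵢ P(now=i)×P(i→A)
= 5/6×8/15 + 1/6×1/5
= 4/9 + 1/30 = 43/90

P = 43/90 ≈ 0.4778


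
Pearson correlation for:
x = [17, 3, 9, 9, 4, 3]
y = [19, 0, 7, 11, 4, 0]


n=6, Σx=45, Σy=41, Σxy=501, Σx²=485, Σy²=547
r = (6×501 - 45×41)/√((6×485 - 45²)(6×547 - 41²))
= 1161/√(885×1601) = 1161/√1416885 ≈ 1161/1190.3298 ≈ 0.9754

r ≈ 0.9754


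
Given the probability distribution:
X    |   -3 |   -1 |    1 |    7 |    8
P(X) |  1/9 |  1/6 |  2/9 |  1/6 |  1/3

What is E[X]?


E[X] = Σ x·P(X=x)
= (-3)×(1/9) + (-1)×(1/6) + (1)×(2/9) + (7)×(1/6) + (8)×(1/3)
= 32/9

E[X] = 32/9


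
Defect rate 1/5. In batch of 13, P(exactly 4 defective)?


Binomial: P(X=4) = C(13,4)×p^4×(1-p)^9
= 715 × 1/625 × 262144/1953125 = 37486592/244140625

P(X=4) = 37486592/244140625 ≈ 15.35%


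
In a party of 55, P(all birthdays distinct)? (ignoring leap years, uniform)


P(all different) = Π(365-i)/365 for i=0..54
= (365/365)×(364/365)×...×(311/365)
= 0.013738

P ≈ 0.0137 ≈ 1.37%


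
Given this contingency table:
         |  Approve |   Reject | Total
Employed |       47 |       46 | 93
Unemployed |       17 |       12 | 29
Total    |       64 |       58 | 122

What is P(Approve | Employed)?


P(Approve | Employed) = 47/(47+46) = 47/93

P(Approve|Employed) = 47/93 ≈ 50.54%


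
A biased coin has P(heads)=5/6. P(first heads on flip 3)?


Geometric: P(X=3) = (1-p)^(k-1)×p = (1/6)^2×5/6 = 5/216

P(X=3) = 5/216 ≈ 2.31%


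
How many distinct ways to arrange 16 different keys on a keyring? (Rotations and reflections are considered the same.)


Free circular arrangements: rotations and reflections both identified.
(n-1)!/2 = 15!/2 = 1307674368000/2 = 653837184000

653837184000


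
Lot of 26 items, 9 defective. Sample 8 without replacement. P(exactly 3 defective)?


Hypergeometric: C(9,3)×C(17,5)/C(26,8)
= 84×6188/1562275 = 39984/120175

P(X=3) = 39984/120175 ≈ 33.27%


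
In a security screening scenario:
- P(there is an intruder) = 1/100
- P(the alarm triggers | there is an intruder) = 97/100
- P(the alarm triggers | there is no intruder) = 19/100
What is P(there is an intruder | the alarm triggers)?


Using Bayes' theorem:
P(A|B) = P(B|A)·P(A) / P(B)

P(the alarm triggers) = 97/100 × 1/100 + 19/100 × 99/100
= 97/10000 + 1881/10000 = 989/5000

P(there is an intruder|the alarm triggers) = (97/10000) / (989/5000) = 97/1978

P(there is an intruder|the alarm triggers) = 97/1978 ≈ 4.90%


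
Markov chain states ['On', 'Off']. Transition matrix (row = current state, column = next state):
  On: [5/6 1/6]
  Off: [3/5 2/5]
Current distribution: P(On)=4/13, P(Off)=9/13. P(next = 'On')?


P(next=On) = Σᵢ P(now=i)×P(i→On)
= 4/13×5/6 + 9/13×3/5
= 10/39 + 27/65 = 131/195

P = 131/195 ≈ 0.6718


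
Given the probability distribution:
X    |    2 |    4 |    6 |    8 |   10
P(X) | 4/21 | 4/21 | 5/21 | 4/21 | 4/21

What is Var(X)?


E[X] = 6
E[X²] = 916/21
Var(X) = E[X²] - (E[X])² = 916/21 - 36 = 160/21

Var(X) = 160/21 ≈ 7.6190


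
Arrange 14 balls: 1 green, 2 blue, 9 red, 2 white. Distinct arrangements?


14!/(1!×2!×9!×2!) = 60060

60060


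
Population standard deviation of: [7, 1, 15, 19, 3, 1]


Mean = 46/6 = 23/3
  (7-23/3)²=4/9
  (1-23/3)²=400/9
  (15-23/3)²=484/9
  (19-23/3)²=1156/9
  (3-23/3)²=196/9
  (1-23/3)²=400/9
Σ(x-μ)² = 880/3
σ² = (880/3)/6 = 440/9

σ = √(440/9) ≈ 6.9921


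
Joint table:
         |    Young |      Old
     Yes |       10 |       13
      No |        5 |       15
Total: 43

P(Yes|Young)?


P(Yes|Young) = 10/(10+5) = 10/15 = 2/3

P = 2/3 ≈ 66.67%


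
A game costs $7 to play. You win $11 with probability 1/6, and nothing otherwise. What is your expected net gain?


E[gain] = (11-7)×1/6 + (-7)×5/6
= 2/3 - 35/6 = -31/6

Expected net gain = $-31/6 ≈ $-5.17


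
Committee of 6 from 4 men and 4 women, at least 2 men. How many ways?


Count by #men:
  2M,4W: C(4,2)×C(4,4)=6
  3M,3W: C(4,3)×C(4,3)=16
  4M,2W: C(4,4)×C(4,2)=6
Total = 28

28


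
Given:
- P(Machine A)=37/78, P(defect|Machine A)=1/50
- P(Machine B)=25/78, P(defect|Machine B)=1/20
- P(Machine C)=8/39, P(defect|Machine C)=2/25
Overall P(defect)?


P(B) = Σ P(B|Aᵢ)×P(Aᵢ)
  1/50×37/78 = 37/3900
  1/20×25/78 = 5/312
  2/25×8/39 = 16/975
Sum = 109/2600

P(defect) = 109/2600 ≈ 4.19%


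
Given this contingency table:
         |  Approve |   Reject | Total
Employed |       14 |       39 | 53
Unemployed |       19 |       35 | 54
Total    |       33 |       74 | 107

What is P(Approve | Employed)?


P(Approve | Employed) = 14/(14+39) = 14/53

P(Approve|Employed) = 14/53 ≈ 26.42%


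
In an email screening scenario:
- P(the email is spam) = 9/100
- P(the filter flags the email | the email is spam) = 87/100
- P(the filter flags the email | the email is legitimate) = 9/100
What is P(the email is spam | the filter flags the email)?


Using Bayes' theorem:
P(A|B) = P(B|A)·P(A) / P(B)

P(the filter flags the email) = 87/100 × 9/100 + 9/100 × 91/100
= 783/10000 + 819/10000 = 801/5000

P(the email is spam|the filter flags the email) = (783/10000) / (801/5000) = 87/178

P(the email is spam|the filter flags the email) = 87/178 ≈ 48.88%


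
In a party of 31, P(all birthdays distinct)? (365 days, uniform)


P(all different) = Π(365-i)/365 for i=0..30
= (365/365)×(364/365)×...×(335/365)
= 0.269545

P ≈ 0.2695 ≈ 26.95%


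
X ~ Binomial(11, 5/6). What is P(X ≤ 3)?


P(X ≤ 3) = Σ P(X=i) for i=0..3
P(X=0) = 1/362797056
P(X=1) = 55/362797056
P(X=2) = 1375/362797056
P(X=3) = 6875/120932352
Sum = 919/15116544

P(X ≤ 3) = 919/15116544 ≈ 0.01%


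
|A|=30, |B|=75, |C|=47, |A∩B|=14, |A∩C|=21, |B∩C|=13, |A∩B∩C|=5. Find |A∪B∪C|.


|A∪B∪C| = 30+75+47-14-21-13+5 = 109

|A∪B∪C| = 109


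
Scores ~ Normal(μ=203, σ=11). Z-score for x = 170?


z = (x - μ)/σ = (170 - 203)/11 = -3.0

z = -3.0


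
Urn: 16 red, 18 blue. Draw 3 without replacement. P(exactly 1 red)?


Hypergeometric: C(16,1)×C(18,2)/C(34,3)
= 16×153/5984 = 9/22

P(X=1) = 9/22 ≈ 40.91%


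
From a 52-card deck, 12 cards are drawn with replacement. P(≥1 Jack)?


P(not a Jack) = 48/52 = 12/13
P(none in 12 draws) = (12/13)^12 = 8916100448256/23298085122481
P(≥1 Jack) = 1 - 8916100448256/23298085122481 = 14381984674225/23298085122481

P = 14381984674225/23298085122481 ≈ 61.73%


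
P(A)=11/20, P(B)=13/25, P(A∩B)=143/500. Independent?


P(A)×P(B) = 143/500
P(A∩B) = 143/500
Equal ✓ → Independent

Yes, independent


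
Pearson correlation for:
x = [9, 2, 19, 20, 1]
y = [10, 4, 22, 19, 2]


n=5, Σx=51, Σy=57, Σxy=898, Σx²=847, Σy²=965
r = (5×898 - 51×57)/√((5×847 - 51²)(5×965 - 57²))
= 1583/√(1634×1576) = 1583/√2575184 ≈ 1583/1604.7380 ≈ 0.9865

r ≈ 0.9865


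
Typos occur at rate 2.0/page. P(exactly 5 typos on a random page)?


Poisson(λ=2.0): P(X=5) = e^(-λ)×λ^k/k!
= e^(-2.0) × 2.0^5 / 5!
≈ 0.1353352832 × 32 / 120 ≈ 0.036089

P(X=5) ≈ 0.036089 ≈ 3.61%


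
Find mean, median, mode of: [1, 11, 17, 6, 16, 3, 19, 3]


Sorted: [1, 3, 3, 6, 11, 16, 17, 19]
Mean = 76/8 = 19/2
Median = 17/2
Freq: {1: 1, 11: 1, 17: 1, 6: 1, 16: 1, 3: 2, 19: 1}
Mode: [3]

Mean=19/2, Median=17/2, Mode=3


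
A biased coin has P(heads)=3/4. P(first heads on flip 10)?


Geometric: P(X=10) = (1-p)^(k-1)×p = (1/4)^9×3/4 = 3/1048576

P(X=10) = 3/1048576 ≈ 0.00%


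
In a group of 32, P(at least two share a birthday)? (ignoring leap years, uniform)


P(all different) = Π(365-i)/365 for i=0..31
= 0.246652
P(match) = 1 - 0.246652 = 0.753348

P ≈ 0.7533 ≈ 75.33%


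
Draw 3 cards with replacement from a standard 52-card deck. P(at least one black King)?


P(not a black King) = 50/52 = 25/26
P(none in 3 draws) = (25/26)^3 = 15625/17576
P(≥1 black King) = 1 - 15625/17576 = 1951/17576

P = 1951/17576 ≈ 11.10%


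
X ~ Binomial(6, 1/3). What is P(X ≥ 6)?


P(X ≥ 6) = Σ P(X=i) for i=6..6
P(X=6) = 1/729
Sum = 1/729

P(X ≥ 6) = 1/729 ≈ 0.14%


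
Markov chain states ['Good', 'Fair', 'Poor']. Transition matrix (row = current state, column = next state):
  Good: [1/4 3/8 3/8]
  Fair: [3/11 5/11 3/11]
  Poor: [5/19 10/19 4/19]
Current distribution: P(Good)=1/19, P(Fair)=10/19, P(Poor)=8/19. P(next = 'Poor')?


P(next=Poor) = Σᵢ P(now=i)×P(i→Poor)
= 1/19×3/8 + 10/19×3/11 + 8/19×4/19
= 3/152 + 30/209 + 32/361 = 8003/31768

P = 8003/31768 ≈ 0.2519


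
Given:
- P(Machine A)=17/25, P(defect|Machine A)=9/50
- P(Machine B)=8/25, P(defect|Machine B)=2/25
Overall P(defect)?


P(B) = Σ P(B|Aᵢ)×P(Aᵢ)
  9/50×17/25 = 153/1250
  2/25×8/25 = 16/625
Sum = 37/250

P(defect) = 37/250 ≈ 14.80%


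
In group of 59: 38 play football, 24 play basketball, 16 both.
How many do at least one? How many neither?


|A∪B| = 38+24-16 = 46
Neither = 59-46 = 13

At least one: 46; Neither: 13


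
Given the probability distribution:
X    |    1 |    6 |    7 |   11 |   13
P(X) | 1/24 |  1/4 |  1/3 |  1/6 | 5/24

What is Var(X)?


E[X] = 101/12
E[X²] = 323/4
Var(X) = E[X²] - (E[X])² = 323/4 - 10201/144 = 1427/144

Var(X) = 1427/144 ≈ 9.9097


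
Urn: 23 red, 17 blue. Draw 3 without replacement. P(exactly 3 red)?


Hypergeometric: C(23,3)×C(17,0)/C(40,3)
= 1771×1/9880 = 1771/9880

P(X=3) = 1771/9880 ≈ 17.93%


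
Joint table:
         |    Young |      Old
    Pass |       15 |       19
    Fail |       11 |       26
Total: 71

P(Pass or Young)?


P(Pass∨Young) = P(Pass) + P(Young) - P(Pass∧Young)
= (34 + 26 - 15)/71 = 45/71

P = 45/71 ≈ 63.38%


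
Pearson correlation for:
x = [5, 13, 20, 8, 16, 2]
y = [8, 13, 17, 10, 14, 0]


n=6, Σx=64, Σy=62, Σxy=853, Σx²=918, Σy²=818
r = (6×853 - 64×62)/√((6×918 - 64²)(6×818 - 62²))
= 1150/√(1412×1064) = 1150/√1502368 ≈ 1150/1225.7112 ≈ 0.9382

r ≈ 0.9382


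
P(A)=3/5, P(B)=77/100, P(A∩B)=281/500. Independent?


P(A)×P(B) = 231/500
P(A∩B) = 281/500
Not equal → NOT independent

No, not independent


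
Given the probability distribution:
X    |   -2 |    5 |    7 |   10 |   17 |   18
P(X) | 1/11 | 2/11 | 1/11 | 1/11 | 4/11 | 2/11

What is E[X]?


E[X] = Σ x·P(X=x)
= (-2)×(1/11) + (5)×(2/11) + (7)×(1/11) + (10)×(1/11) + (17)×(4/11) + (18)×(2/11)
= 129/11

E[X] = 129/11


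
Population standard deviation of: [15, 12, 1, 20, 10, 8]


Mean = 66/6 = 11
  (15-11)²=16
  (12-11)²=1
  (1-11)²=100
  (20-11)²=81
  (10-11)²=1
  (8-11)²=9
Σ(x-μ)² = 208
σ² = 208/6 = 104/3

σ = √(104/3) ≈ 5.8878


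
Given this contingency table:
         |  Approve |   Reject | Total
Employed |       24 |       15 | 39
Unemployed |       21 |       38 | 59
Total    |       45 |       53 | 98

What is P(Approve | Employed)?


P(Approve | Employed) = 24/(24+15) = 24/39 = 8/13

P(Approve|Employed) = 8/13 ≈ 61.54%


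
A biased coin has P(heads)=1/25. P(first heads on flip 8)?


Geometric: P(X=8) = (1-p)^(k-1)×p = (24/25)^7×1/25 = 4586471424/152587890625

P(X=8) = 4586471424/152587890625 ≈ 3.01%


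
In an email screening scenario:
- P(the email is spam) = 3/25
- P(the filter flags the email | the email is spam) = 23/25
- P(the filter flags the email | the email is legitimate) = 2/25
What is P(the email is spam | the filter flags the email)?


Using Bayes' theorem:
P(A|B) = P(B|A)·P(A) / P(B)

P(the filter flags the email) = 23/25 × 3/25 + 2/25 × 22/25
= 69/625 + 44/625 = 113/625

P(the email is spam|the filter flags the email) = (69/625) / (113/625) = 69/113

P(the email is spam|the filter flags the email) = 69/113 ≈ 61.06%


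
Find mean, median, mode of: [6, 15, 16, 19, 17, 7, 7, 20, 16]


Sorted: [6, 7, 7, 15, 16, 16, 17, 19, 20]
Mean = 123/9 = 41/3
Median = 16
Freq: {6: 1, 15: 1, 16: 2, 19: 1, 17: 1, 7: 2, 20: 1}
Mode: [7, 16]

Mean=41/3, Median=16, Mode=[7, 16]


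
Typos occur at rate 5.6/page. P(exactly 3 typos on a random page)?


Poisson(λ=5.6): P(X=3) = e^(-λ)×λ^k/k!
= e^(-5.6) × 5.6^3 / 3!
≈ 0.003697863716 × 175.616 / 6 ≈ 0.108234

P(X=3) ≈ 0.108234 ≈ 10.82%


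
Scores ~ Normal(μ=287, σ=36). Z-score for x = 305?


z = (x - μ)/σ = (305 - 287)/36 = 0.5

z = 0.5


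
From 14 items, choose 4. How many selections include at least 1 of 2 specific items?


Complement: C(14,4) - C(12,4) = 1001 - 495 = 506

506


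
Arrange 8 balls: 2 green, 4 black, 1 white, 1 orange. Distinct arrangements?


8!/(2!×4!×1!×1!) = 840

840


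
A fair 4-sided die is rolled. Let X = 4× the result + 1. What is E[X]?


E[die] = (1+4)/2 = 5/2
E[X] = 4×5/2 + 1 = 11

E[X] = 11


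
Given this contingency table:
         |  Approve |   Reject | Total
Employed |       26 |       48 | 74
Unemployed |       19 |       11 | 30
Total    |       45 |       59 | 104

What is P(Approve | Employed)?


P(Approve | Employed) = 26/(26+48) = 26/74 = 13/37

P(Approve|Employed) = 13/37 ≈ 35.14%


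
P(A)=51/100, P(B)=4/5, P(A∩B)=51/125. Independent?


P(A)×P(B) = 51/125
P(A∩B) = 51/125
Equal ✓ → Independent

Yes, independent


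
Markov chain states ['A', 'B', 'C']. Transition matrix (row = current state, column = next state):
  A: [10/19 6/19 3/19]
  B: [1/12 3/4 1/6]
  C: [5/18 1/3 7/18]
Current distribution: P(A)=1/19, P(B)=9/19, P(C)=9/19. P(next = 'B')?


P(next=B) = Σᵢ P(now=i)×P(i→B)
= 1/19×6/19 + 9/19×3/4 + 9/19×1/3
= 6/361 + 27/76 + 3/19 = 765/1444

P = 765/1444 ≈ 0.5298


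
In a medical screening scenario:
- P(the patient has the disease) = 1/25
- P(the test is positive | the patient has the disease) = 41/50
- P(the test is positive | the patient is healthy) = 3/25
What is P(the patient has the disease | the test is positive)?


Using Bayes' theorem:
P(A|B) = P(B|A)·P(A) / P(B)

P(the test is positive) = 41/50 × 1/25 + 3/25 × 24/25
= 41/1250 + 72/625 = 37/250

P(the patient has the disease|the test is positive) = (41/1250) / (37/250) = 41/185

P(the patient has the disease|the test is positive) = 41/185 ≈ 22.16%


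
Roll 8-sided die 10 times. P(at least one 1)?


P(no 1)^10 = (7/8)^10 = 282475249/1073741824
P(≥1) = 1 - 282475249/1073741824 = 791266575/1073741824

P = 791266575/1073741824 ≈ 73.69%


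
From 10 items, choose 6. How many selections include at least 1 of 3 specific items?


Complement: C(10,6) - C(7,6) = 210 - 7 = 203

203


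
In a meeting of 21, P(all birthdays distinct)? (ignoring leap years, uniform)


P(all different) = Π(365-i)/365 for i=0..20
= (365/365)×(364/365)×...×(345/365)
= 0.556312

P ≈ 0.5563 ≈ 55.63%


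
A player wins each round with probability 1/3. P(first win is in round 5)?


Geometric: P(X=5) = (1-p)^(k-1)×p = (2/3)^4×1/3 = 16/243

P(X=5) = 16/243 ≈ 6.58%


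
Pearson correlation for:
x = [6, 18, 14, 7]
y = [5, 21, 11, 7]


n=4, Σx=45, Σy=44, Σxy=611, Σx²=605, Σy²=636
r = (4×611 - 45×44)/√((4×605 - 45²)(4×636 - 44²))
= 464/√(395×608) = 464/√240160 ≈ 464/490.0612 ≈ 0.9468

r ≈ 0.9468


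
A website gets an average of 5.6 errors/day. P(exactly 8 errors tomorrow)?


Poisson(λ=5.6): P(X=8) = e^(-λ)×λ^k/k!
= e^(-5.6) × 5.6^8 / 8!
≈ 0.003697863716 × 967173.11574 / 40320 ≈ 0.088702

P(X=8) ≈ 0.088702 ≈ 8.87%


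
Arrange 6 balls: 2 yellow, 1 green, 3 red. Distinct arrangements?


6!/(2!×1!×3!) = 60

60


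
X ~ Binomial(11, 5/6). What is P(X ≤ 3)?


P(X ≤ 3) = Σ P(X=i) for i=0..3
P(X=0) = 1/362797056
P(X=1) = 55/362797056
P(X=2) = 1375/362797056
P(X=3) = 6875/120932352
Sum = 919/15116544

P(X ≤ 3) = 919/15116544 ≈ 0.01%


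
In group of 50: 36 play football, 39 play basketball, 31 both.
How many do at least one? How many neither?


|A∪B| = 36+39-31 = 44
Neither = 50-44 = 6

At least one: 44; Neither: 6


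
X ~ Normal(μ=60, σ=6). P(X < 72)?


z = (72-60)/6 = 2.0
P(Z < 2.0) = 0.9772

P(X < 72) ≈ 0.9772


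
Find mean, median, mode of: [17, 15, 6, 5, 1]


Sorted: [1, 5, 6, 15, 17]
Mean = 44/5
Median = 6
Freq: {17: 1, 15: 1, 6: 1, 5: 1, 1: 1}
Mode: No mode

Mean=44/5, Median=6, Mode=No mode


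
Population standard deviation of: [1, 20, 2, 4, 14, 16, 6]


Mean = 63/7 = 9
  (1-9)²=64
  (20-9)²=121
  (2-9)²=49
  (4-9)²=25
  (14-9)²=25
  (16-9)²=49
  (6-9)²=9
Σ(x-μ)² = 342
σ² = 342/7

σ = √(342/7) ≈ 6.9898


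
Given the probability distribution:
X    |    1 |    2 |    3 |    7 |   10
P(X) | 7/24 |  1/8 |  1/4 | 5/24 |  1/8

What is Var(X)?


E[X] = 4
E[X²] = 103/4
Var(X) = E[X²] - (E[X])² = 103/4 - 16 = 39/4

Var(X) = 39/4 ≈ 9.7500


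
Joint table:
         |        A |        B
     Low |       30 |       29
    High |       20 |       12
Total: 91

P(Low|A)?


P(Low|A) = 30/(30+20) = 30/50 = 3/5

P = 3/5 ≈ 60.00%


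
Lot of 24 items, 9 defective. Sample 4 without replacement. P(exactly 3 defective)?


Hypergeometric: C(9,3)×C(15,1)/C(24,4)
= 84×15/10626 = 30/253

P(X=3) = 30/253 ≈ 11.86%


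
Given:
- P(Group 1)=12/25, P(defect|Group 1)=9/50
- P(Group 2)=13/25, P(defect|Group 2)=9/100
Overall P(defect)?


P(B) = Σ P(B|Aᵢ)×P(Aᵢ)
  9/50×12/25 = 54/625
  9/100×13/25 = 117/2500
Sum = 333/2500

P(defect) = 333/2500 ≈ 13.32%


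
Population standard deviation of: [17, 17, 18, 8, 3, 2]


Mean = 65/6
  (17-65/6)²=1369/36
  (17-65/6)²=1369/36
  (18-65/6)²=1849/36
  (8-65/6)²=289/36
  (3-65/6)²=2209/36
  (2-65/6)²=2809/36
Σ(x-μ)² = 1649/6
σ² = (1649/6)/6 = 1649/36

σ = √(1649/36) ≈ 6.7680


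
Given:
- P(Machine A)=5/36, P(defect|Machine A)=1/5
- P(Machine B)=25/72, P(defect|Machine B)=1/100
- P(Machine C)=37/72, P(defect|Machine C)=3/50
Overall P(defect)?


P(B) = Σ P(B|Aᵢ)×P(Aᵢ)
  1/5×5/36 = 1/36
  1/100×25/72 = 1/288
  3/50×37/72 = 37/1200
Sum = 149/2400

P(defect) = 149/2400 ≈ 6.21%


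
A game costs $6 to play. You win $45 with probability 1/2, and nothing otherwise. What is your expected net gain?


E[gain] = (45-6)×1/2 + (-6)×1/2
= 39/2 - 3 = 33/2

Expected net gain = $33/2 ≈ $16.50


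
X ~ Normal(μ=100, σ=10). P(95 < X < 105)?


z₁=(95-100)/10=-0.5, z₂=(105-100)/10=0.5
P = Φ(0.5) - Φ(-0.5) = 0.691462 - 0.308538 = 0.382924 ≈ 0.3829

P(95 < X < 105) ≈ 0.3829


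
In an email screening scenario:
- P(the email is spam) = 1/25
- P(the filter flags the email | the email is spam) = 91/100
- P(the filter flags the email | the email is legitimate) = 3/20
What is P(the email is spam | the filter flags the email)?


Using Bayes' theorem:
P(A|B) = P(B|A)·P(A) / P(B)

P(the filter flags the email) = 91/100 × 1/25 + 3/20 × 24/25
= 91/2500 + 18/125 = 451/2500

P(the email is spam|the filter flags the email) = (91/2500) / (451/2500) = 91/451

P(the email is spam|the filter flags the email) = 91/451 ≈ 20.18%


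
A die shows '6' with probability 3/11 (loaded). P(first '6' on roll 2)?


Geometric: P(X=2) = (1-p)^(k-1)×p = (8/11)^1×3/11 = 24/121

P(X=2) = 24/121 ≈ 19.83%


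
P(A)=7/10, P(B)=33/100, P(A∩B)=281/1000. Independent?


P(A)×P(B) = 231/1000
P(A∩B) = 281/1000
Not equal → NOT independent

No, not independent


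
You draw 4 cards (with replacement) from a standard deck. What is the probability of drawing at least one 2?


P(not a 2) = 48/52 = 12/13
P(none in 4 draws) = (12/13)^4 = 20736/28561
P(≥1 2) = 1 - 20736/28561 = 7825/28561

P = 7825/28561 ≈ 27.40%


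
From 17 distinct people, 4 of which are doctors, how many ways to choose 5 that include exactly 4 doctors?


Choose 4 of the 4 doctors and 1 of the other 13 people:
C(4,4)×C(13,1) = 1×13 = 13

13


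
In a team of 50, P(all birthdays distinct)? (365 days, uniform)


P(all different) = Π(365-i)/365 for i=0..49
= (365/365)×(364/365)×...×(316/365)
= 0.029626

P ≈ 0.0296 ≈ 2.96%


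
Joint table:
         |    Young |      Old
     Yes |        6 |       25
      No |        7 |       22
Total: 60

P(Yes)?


P(Yes) = (6+25)/60 = 31/60

P(Yes) = 31/60 ≈ 51.67%


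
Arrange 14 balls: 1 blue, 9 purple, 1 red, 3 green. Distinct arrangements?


14!/(1!×9!×1!×3!) = 40040

40040


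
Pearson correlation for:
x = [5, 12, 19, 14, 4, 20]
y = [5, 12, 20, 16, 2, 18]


n=6, Σx=74, Σy=73, Σxy=1141, Σx²=1142, Σy²=1153
r = (6×1141 - 74×73)/√((6×1142 - 74²)(6×1153 - 73²))
= 1444/√(1376×1589) = 1444/√2186464 ≈ 1444/1478.6697 ≈ 0.9766

r ≈ 0.9766


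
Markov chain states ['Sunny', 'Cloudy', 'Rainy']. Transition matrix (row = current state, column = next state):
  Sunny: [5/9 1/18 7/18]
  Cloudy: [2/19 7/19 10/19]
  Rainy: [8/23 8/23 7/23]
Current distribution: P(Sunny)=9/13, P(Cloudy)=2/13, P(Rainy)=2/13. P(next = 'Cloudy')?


P(next=Cloudy) = Σᵢ P(now=i)×P(i→Cloudy)
= 9/13×1/18 + 2/13×7/19 + 2/13×8/23
= 1/26 + 14/247 + 16/299 = 1689/11362

P = 1689/11362 ≈ 0.1487


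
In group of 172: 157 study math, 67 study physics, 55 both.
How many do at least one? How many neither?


|A∪B| = 157+67-55 = 169
Neither = 172-169 = 3

At least one: 169; Neither: 3


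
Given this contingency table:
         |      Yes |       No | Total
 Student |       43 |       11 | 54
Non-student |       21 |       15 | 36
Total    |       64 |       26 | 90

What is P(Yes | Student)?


P(Yes | Student) = 43/(43+11) = 43/54

P(Yes|Student) = 43/54 ≈ 79.63%


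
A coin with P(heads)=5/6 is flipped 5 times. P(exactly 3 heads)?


Binomial: P(X=3) = C(5,3)×p^3×(1-p)^2
= 10 × 125/216 × 1/36 = 625/3888

P(X=3) = 625/3888 ≈ 16.08%


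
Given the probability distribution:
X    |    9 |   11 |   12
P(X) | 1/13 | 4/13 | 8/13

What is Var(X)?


E[X] = 149/13
E[X²] = 1717/13
Var(X) = E[X²] - (E[X])² = 1717/13 - 22201/169 = 120/169

Var(X) = 120/169 ≈ 0.7101


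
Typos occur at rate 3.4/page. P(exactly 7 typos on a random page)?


Poisson(λ=3.4): P(X=7) = e^(-λ)×λ^k/k!
= e^(-3.4) × 3.4^7 / 7!
≈ 0.03337326996 × 5252.3350144 / 5040 ≈ 0.034779

P(X=7) ≈ 0.034779 ≈ 3.48%


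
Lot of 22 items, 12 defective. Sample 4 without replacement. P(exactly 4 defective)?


Hypergeometric: C(12,4)×C(10,0)/C(22,4)
= 495×1/7315 = 9/133

P(X=4) = 9/133 ≈ 6.77%


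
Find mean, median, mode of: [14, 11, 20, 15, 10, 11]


Sorted: [10, 11, 11, 14, 15, 20]
Mean = 81/6 = 27/2
Median = 25/2
Freq: {14: 1, 11: 2, 20: 1, 15: 1, 10: 1}
Mode: [11]

Mean=27/2, Median=25/2, Mode=11


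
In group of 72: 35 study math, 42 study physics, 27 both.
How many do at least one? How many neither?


|A∪B| = 35+42-27 = 50
Neither = 72-50 = 22

At least one: 50; Neither: 22


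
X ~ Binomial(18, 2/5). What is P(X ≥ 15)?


P(X ≥ 15) = Σ P(X=i) for i=15..18
P(X=15) = 721944576/3814697265625
P(X=16) = 90243072/3814697265625
P(X=17) = 7077888/3814697265625
P(X=18) = 262144/3814697265625
Sum = 163905536/762939453125

P(X ≥ 15) = 163905536/762939453125 ≈ 0.02%


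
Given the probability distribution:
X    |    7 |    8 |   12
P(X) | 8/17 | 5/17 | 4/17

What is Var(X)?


E[X] = 144/17
E[X²] = 1288/17
Var(X) = E[X²] - (E[X])² = 1288/17 - 20736/289 = 1160/289

Var(X) = 1160/289 ≈ 4.0138


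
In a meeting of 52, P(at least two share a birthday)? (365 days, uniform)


P(all different) = Π(365-i)/365 for i=0..51
= 0.021995
P(match) = 1 - 0.021995 = 0.978005

P ≈ 0.9780 ≈ 97.80%


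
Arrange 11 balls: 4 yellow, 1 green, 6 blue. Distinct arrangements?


11!/(4!×1!×6!) = 2310

2310


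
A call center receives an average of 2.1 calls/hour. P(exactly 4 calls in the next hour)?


Poisson(λ=2.1): P(X=4) = e^(-λ)×λ^k/k!
= e^(-2.1) × 2.1^4 / 4!
≈ 0.1224564283 × 19.4481 / 24 ≈ 0.099231

P(X=4) ≈ 0.099231 ≈ 9.92%


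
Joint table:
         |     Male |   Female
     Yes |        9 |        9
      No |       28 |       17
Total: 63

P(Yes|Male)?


P(Yes|Male) = 9/(9+28) = 9/37

P = 9/37 ≈ 24.32%


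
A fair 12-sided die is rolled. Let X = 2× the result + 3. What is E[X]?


E[die] = (1+12)/2 = 13/2
E[X] = 2×13/2 + 3 = 16

E[X] = 16


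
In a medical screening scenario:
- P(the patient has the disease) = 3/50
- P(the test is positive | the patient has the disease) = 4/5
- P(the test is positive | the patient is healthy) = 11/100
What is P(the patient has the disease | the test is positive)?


Using Bayes' theorem:
P(A|B) = P(B|A)·P(A) / P(B)

P(the test is positive) = 4/5 × 3/50 + 11/100 × 47/50
= 6/125 + 517/5000 = 757/5000

P(the patient has the disease|the test is positive) = (6/125) / (757/5000) = 240/757

P(the patient has the disease|the test is positive) = 240/757 ≈ 31.70%


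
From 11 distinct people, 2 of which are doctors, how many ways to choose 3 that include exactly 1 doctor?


Choose 1 of the 2 doctors and 2 of the other 9 people:
C(2,1)×C(9,2) = 2×36 = 72

72


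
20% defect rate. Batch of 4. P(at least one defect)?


P(all good) = (4/5)^4 = 256/625
P(≥1 defect) = 369/625

P = 369/625 ≈ 59.04%


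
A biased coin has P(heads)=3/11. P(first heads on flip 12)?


Geometric: P(X=12) = (1-p)^(k-1)×p = (8/11)^11×3/11 = 25769803776/3138428376721

P(X=12) = 25769803776/3138428376721 ≈ 0.82%


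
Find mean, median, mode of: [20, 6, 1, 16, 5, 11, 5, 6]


Sorted: [1, 5, 5, 6, 6, 11, 16, 20]
Mean = 70/8 = 35/4
Median = 6
Freq: {20: 1, 6: 2, 1: 1, 16: 1, 5: 2, 11: 1}
Mode: [5, 6]

Mean=35/4, Median=6, Mode=[5, 6]


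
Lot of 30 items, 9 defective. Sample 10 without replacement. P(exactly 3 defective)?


Hypergeometric: C(9,3)×C(21,7)/C(30,10)
= 84×116280/30045015 = 31008/95381

P(X=3) = 31008/95381 ≈ 32.51%


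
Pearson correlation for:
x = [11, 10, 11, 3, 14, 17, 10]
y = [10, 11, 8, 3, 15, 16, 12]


n=7, Σx=76, Σy=75, Σxy=919, Σx²=936, Σy²=919
r = (7×919 - 76×75)/√((7×936 - 76²)(7×919 - 75²))
= 733/√(776×808) = 733/√627008 ≈ 733/791.8384 ≈ 0.9257

r ≈ 0.9257


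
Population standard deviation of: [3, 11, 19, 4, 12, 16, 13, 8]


Mean = 86/8 = 43/4
  (3-43/4)²=961/16
  (11-43/4)²=1/16
  (19-43/4)²=1089/16
  (4-43/4)²=729/16
  (12-43/4)²=25/16
  (16-43/4)²=441/16
  (13-43/4)²=81/16
  (8-43/4)²=121/16
Σ(x-μ)² = 431/2
σ² = (431/2)/8 = 431/16

σ = √(431/16) ≈ 5.1901


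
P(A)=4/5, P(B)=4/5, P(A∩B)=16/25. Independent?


P(A)×P(B) = 16/25
P(A∩B) = 16/25
Equal ✓ → Independent

Yes, independent


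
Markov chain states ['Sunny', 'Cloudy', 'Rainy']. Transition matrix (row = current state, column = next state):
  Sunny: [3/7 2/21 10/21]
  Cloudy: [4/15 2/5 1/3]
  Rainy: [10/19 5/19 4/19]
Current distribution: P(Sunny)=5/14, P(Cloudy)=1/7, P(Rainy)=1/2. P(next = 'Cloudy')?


P(next=Cloudy) = Σᵢ P(now=i)×P(i→Cloudy)
= 5/14×2/21 + 1/7×2/5 + 1/2×5/19
= 5/147 + 2/35 + 5/38 = 6221/27930

P = 6221/27930 ≈ 0.2227


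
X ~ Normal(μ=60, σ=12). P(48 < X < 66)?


z₁=(48-60)/12=-1.0, z₂=(66-60)/12=0.5
P = Φ(0.5) - Φ(-1.0) = 0.691462 - 0.158655 = 0.532807 ≈ 0.5328

P(48 < X < 66) ≈ 0.5328


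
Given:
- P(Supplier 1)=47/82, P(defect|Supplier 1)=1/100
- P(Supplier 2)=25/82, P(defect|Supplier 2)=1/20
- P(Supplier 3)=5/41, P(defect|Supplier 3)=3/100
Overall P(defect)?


P(B) = Σ P(B|Aᵢ)×P(Aᵢ)
  1/100×47/82 = 47/8200
  1/20×25/82 = 5/328
  3/100×5/41 = 3/820
Sum = 101/4100

P(defect) = 101/4100 ≈ 2.46%


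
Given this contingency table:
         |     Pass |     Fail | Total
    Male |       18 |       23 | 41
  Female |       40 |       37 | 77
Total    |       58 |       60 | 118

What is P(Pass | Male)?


P(Pass | Male) = 18/(18+23) = 18/41

P(Pass|Male) = 18/41 ≈ 43.90%


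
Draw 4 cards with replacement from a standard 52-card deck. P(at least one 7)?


P(not a 7) = 48/52 = 12/13
P(none in 4 draws) = (12/13)^4 = 20736/28561
P(≥1 7) = 1 - 20736/28561 = 7825/28561

P = 7825/28561 ≈ 27.40%


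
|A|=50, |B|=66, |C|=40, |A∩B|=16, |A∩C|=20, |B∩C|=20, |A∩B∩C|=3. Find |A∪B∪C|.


|A∪B∪C| = 50+66+40-16-20-20+3 = 103

|A∪B∪C| = 103


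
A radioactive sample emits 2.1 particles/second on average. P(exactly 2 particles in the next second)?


Poisson(λ=2.1): P(X=2) = e^(-λ)×λ^k/k!
= e^(-2.1) × 2.1^2 / 2!
≈ 0.1224564283 × 4.41 / 2 ≈ 0.270016

P(X=2) ≈ 0.270016 ≈ 27.00%


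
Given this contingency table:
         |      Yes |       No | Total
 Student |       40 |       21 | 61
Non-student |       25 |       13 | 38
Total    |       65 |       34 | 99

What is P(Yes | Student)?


P(Yes | Student) = 40/(40+21) = 40/61

P(Yes|Student) = 40/61 ≈ 65.57%


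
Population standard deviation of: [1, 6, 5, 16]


Mean = 28/4 = 7
  (1-7)²=36
  (6-7)²=1
  (5-7)²=4
  (16-7)²=81
Σ(x-μ)² = 122
σ² = 122/4 = 61/2

σ = √(61/2) ≈ 5.5227


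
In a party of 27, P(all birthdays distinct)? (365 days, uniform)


P(all different) = Π(365-i)/365 for i=0..26
= (365/365)×(364/365)×...×(339/365)
= 0.373141

P ≈ 0.3731 ≈ 37.31%


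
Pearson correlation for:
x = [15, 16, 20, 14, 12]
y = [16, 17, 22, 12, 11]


n=5, Σx=77, Σy=78, Σxy=1252, Σx²=1221, Σy²=1294
r = (5×1252 - 77×78)/√((5×1221 - 77²)(5×1294 - 78²))
= 254/√(176×386) = 254/√67936 ≈ 254/260.6454 ≈ 0.9745

r ≈ 0.9745


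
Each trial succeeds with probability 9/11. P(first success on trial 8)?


Geometric: P(X=8) = (1-p)^(k-1)×p = (2/11)^7×9/11 = 1152/214358881

P(X=8) = 1152/214358881 ≈ 0.00%


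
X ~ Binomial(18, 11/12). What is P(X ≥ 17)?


P(X ≥ 17) = Σ P(X=i) for i=17..18
P(X=17) = 505447028499293771/1479074071160291328
P(X=18) = 5559917313492231481/26623333280885243904
Sum = 14657963826479519359/26623333280885243904

P(X ≥ 17) = 14657963826479519359/26623333280885243904 ≈ 55.06%


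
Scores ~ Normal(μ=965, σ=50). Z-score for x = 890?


z = (x - μ)/σ = (890 - 965)/50 = -1.5

z = -1.5


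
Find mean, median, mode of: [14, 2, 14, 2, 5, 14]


Sorted: [2, 2, 5, 14, 14, 14]
Mean = 51/6 = 17/2
Median = 19/2
Freq: {14: 3, 2: 2, 5: 1}
Mode: [14]

Mean=17/2, Median=19/2, Mode=14


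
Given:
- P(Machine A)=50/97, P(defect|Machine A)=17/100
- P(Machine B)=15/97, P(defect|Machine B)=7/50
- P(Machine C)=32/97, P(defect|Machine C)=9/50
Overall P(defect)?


P(B) = Σ P(B|Aᵢ)×P(Aᵢ)
  17/100×50/97 = 17/194
  7/50×15/97 = 21/970
  9/50×32/97 = 144/2425
Sum = 409/2425

P(defect) = 409/2425 ≈ 16.87%


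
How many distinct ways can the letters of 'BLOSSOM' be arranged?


Letters: 7, freq: {'B': 1, 'L': 1, 'O': 2, 'S': 2, 'M': 1}
7!/(1!×1!×2!×2!×1!) = 5040/4 = 1260

1260


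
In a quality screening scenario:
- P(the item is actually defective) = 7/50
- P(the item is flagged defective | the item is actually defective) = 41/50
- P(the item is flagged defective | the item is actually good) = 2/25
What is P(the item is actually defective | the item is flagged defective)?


Using Bayes' theorem:
P(A|B) = P(B|A)·P(A) / P(B)

P(the item is flagged defective) = 41/50 × 7/50 + 2/25 × 43/50
= 287/2500 + 43/625 = 459/2500

P(the item is actually defective|the item is flagged defective) = (287/2500) / (459/2500) = 287/459

P(the item is actually defective|the item is flagged defective) = 287/459 ≈ 62.53%


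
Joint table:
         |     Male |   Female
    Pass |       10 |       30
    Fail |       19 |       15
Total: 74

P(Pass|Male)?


P(Pass|Male) = 10/(10+19) = 10/29

P = 10/29 ≈ 34.48%


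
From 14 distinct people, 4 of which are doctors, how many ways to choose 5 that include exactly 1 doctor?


Choose 1 of the 4 doctors and 4 of the other 10 people:
C(4,1)×C(10,4) = 4×210 = 840

840


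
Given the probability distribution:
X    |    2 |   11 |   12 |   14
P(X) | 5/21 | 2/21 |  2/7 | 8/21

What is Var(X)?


E[X] = 72/7
E[X²] = 898/7
Var(X) = E[X²] - (E[X])² = 898/7 - 5184/49 = 1102/49

Var(X) = 1102/49 ≈ 22.4898


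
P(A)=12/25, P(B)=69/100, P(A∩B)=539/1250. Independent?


P(A)×P(B) = 207/625
P(A∩B) = 539/1250
Not equal → NOT independent

No, not independent


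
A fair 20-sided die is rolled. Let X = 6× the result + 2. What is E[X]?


E[die] = (1+20)/2 = 21/2
E[X] = 6×21/2 + 2 = 65

E[X] = 65


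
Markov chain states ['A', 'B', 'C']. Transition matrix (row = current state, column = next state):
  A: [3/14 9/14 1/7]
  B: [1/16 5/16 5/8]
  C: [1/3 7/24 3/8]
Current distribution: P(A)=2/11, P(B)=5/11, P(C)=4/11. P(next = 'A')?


P(next=A) = Σᵢ P(now=i)×P(i→A)
= 2/11×3/14 + 5/11×1/16 + 4/11×1/3
= 3/77 + 5/176 + 4/33 = 697/3696

P = 697/3696 ≈ 0.1886


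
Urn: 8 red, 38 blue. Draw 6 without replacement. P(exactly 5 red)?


Hypergeometric: C(8,5)×C(38,1)/C(46,6)
= 56×38/9366819 = 304/1338117

P(X=5) = 304/1338117 ≈ 0.02%


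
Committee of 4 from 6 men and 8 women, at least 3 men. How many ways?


Count by #men:
  3M,1W: C(6,3)×C(8,1)=160
  4M,0W: C(6,4)×C(8,0)=15
Total = 175

175


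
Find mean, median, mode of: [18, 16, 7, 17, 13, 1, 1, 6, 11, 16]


Sorted: [1, 1, 6, 7, 11, 13, 16, 16, 17, 18]
Mean = 106/10 = 53/5
Median = 12
Freq: {18: 1, 16: 2, 7: 1, 17: 1, 13: 1, 1: 2, 6: 1, 11: 1}
Mode: [1, 16]

Mean=53/5, Median=12, Mode=[1, 16]


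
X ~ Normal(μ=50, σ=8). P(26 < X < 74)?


z₁=(26-50)/8=-3.0, z₂=(74-50)/8=3.0
P = Φ(3.0) - Φ(-3.0) = 0.998650 - 0.001350 = 0.997300 ≈ 0.9973

P(26 < X < 74) ≈ 0.9973


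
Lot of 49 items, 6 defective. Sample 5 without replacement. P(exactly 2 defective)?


Hypergeometric: C(6,2)×C(43,3)/C(49,5)
= 15×12341/1906884 = 8815/90804

P(X=2) = 8815/90804 ≈ 9.71%


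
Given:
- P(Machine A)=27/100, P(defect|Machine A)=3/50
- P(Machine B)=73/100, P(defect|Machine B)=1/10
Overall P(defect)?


P(B) = Σ P(B|Aᵢ)×P(Aᵢ)
  3/50×27/100 = 81/5000
  1/10×73/100 = 73/1000
Sum = 223/2500

P(defect) = 223/2500 ≈ 8.92%


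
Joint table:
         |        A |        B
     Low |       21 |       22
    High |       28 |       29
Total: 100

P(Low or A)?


P(Low∨A) = P(Low) + P(A) - P(Low∧A)
= (43 + 49 - 21)/100 = 71/100

P = 71/100 ≈ 71.00%


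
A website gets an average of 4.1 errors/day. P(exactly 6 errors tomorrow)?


Poisson(λ=4.1): P(X=6) = e^(-λ)×λ^k/k!
= e^(-4.1) × 4.1^6 / 6!
≈ 0.0165726754 × 4750.104241 / 720 ≈ 0.109336

P(X=6) ≈ 0.109336 ≈ 10.93%


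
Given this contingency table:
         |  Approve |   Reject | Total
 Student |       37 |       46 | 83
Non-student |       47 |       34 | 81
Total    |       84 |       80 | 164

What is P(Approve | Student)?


P(Approve | Student) = 37/(37+46) = 37/83

P(Approve|Student) = 37/83 ≈ 44.58%


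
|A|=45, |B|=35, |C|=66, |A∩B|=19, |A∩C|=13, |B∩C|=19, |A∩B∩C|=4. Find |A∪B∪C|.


|A∪B∪C| = 45+35+66-19-13-19+4 = 99

|A∪B∪C| = 99


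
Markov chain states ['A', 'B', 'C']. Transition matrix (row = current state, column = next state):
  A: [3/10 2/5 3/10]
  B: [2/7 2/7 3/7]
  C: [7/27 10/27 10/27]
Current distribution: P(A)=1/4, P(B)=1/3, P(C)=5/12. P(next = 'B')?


P(next=B) = Σᵢ P(now=i)×P(i→B)
= 1/4×2/5 + 1/3×2/7 + 5/12×10/27
= 1/10 + 2/21 + 25/162 = 991/2835

P = 991/2835 ≈ 0.3496


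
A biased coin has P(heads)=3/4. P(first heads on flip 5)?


Geometric: P(X=5) = (1-p)^(k-1)×p = (1/4)^4×3/4 = 3/1024

P(X=5) = 3/1024 ≈ 0.29%


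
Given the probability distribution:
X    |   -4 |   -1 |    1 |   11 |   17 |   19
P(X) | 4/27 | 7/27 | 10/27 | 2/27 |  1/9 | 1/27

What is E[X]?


E[X] = Σ x·P(X=x)
= (-4)×(4/27) + (-1)×(7/27) + (1)×(10/27) + (11)×(2/27) + (17)×(1/9) + (19)×(1/27)
= 79/27

E[X] = 79/27


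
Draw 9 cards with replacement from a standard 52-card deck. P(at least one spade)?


P(not a spade) = 39/52 = 3/4
P(none in 9 draws) = (3/4)^9 = 19683/262144
P(≥1 spade) = 1 - 19683/262144 = 242461/262144

P = 242461/262144 ≈ 92.49%


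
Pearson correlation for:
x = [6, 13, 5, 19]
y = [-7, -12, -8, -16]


n=4, Σx=43, Σy=-43, Σxy=-542, Σx²=591, Σy²=513
r = (4×(-542) - 43×(-43))/√((4×591 - 43²)(4×513 - (-43)²))
= -319/√(515×203) = -319/√104545 ≈ -319/323.3342 ≈ -0.9866

r ≈ -0.9866


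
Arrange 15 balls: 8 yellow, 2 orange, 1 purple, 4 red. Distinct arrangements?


15!/(8!×2!×1!×4!) = 675675

675675


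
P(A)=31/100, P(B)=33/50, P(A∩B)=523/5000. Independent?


P(A)×P(B) = 1023/5000
P(A∩B) = 523/5000
Not equal → NOT independent

No, not independent


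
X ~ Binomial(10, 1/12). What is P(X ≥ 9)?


P(X ≥ 9) = Σ P(X=i) for i=9..10
P(X=9) = 55/30958682112
P(X=10) = 1/61917364224
Sum = 37/20639121408

P(X ≥ 9) = 37/20639121408 ≈ 0.00%


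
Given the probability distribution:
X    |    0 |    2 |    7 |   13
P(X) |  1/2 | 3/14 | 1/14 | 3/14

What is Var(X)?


E[X] = 26/7
E[X²] = 284/7
Var(X) = E[X²] - (E[X])² = 284/7 - 676/49 = 1312/49

Var(X) = 1312/49 ≈ 26.7755


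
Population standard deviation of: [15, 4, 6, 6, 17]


Mean = 48/5
  (15-48/5)²=729/25
  (4-48/5)²=784/25
  (6-48/5)²=324/25
  (6-48/5)²=324/25
  (17-48/5)²=1369/25
Σ(x-μ)² = 706/5
σ² = (706/5)/5 = 706/25

σ = √(706/25) ≈ 5.3141
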